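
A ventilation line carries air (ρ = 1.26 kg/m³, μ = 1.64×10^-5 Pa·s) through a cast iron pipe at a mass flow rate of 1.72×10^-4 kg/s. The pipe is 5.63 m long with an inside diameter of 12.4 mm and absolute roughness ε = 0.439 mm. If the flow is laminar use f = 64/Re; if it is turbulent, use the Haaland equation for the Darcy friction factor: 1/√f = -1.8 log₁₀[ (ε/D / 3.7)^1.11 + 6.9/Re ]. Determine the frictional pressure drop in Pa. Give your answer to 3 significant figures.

ΔP ≈ 21.7 Pa

A = πD²/4 = π(0.0124)²/4 = 0.0001208 m²; mean velocity V = ṁ/(ρA) = 0.000172/(1.26 · 0.0001208) = 1.13 m/s.
Reynolds number Re = ρVD/μ = 1.26 · 1.13 · 0.0124 / 1.64e-05 = 1077.
Re < 2300 → laminar flow, so f = 64/Re = 64/1077 = 0.05943 (the turbulent correlation is not needed).
Darcy-Weisbach: ΔP = f(L/D)(ρV²/2) = 0.05943·(5.63/0.0124)·(1.26·1.13²/2) = 0.05943·454·0.805 = 21.72 Pa.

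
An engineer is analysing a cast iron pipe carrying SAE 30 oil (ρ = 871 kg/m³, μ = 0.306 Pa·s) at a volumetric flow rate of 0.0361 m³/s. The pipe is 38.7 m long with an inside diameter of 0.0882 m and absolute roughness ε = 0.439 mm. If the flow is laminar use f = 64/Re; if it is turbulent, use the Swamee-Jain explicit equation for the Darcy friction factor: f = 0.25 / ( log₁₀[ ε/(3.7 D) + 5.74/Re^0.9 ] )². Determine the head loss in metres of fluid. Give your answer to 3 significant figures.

h_f ≈ 33.7 m

Cross-sectional area A = πD²/4 = π(0.0882)²/4 = 0.00611 m²; mean velocity V = Q/A = 0.0361/0.00611 = 5.909 m/s.
Reynolds number Re = ρVD/μ = 871 · 5.909 · 0.0882 / 0.306 = 1483.
Re < 2300 → laminar flow, so f = 64/Re = 64/1483 = 0.04315 (the turbulent correlation is not needed).
Darcy-Weisbach: ΔP = f(L/D)(ρV²/2) = 0.04315·(38.7/0.0882)·(871·5.909²/2) = 0.04315·438.8·1.52e+04 = 2.878e+05 Pa.
Head loss h_f = ΔP/(ρg) = 2.878e+05/(871·9.81) = 33.7 m.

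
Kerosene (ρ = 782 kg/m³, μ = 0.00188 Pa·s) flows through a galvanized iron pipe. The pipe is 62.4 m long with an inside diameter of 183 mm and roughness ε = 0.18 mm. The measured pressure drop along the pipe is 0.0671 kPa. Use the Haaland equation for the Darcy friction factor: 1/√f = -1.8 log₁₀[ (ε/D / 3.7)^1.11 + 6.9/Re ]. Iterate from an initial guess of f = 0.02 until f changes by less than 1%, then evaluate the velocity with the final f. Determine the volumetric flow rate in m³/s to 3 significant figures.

Rearranging Darcy-Weisbach: V = √(2·ΔP·D/(f·L·ρ)). With ε/D = 0.00018/0.183 = 0.000984, iterate starting from f = 0.02:
  f = 0.02 → V = √(2·67.1·0.183/(0.02·62.4·782)) = 0.1586 m/s; Re = ρVD/μ = 1.208e+04; f → 0.03075
  f = 0.03075 → V = 0.1279 m/s; Re = 9738; f → 0.03236
  f = 0.03236 → V = 0.1247 m/s; Re = 9493; f → 0.03256
Converged (Δf/f < 1%). With the final f = 0.03256: V = √(2·67.1·0.183/(0.03256·62.4·782)) = 0.1243 m/s.
Q = V·A = 0.1243·(π/4·0.183²) = 0.00327 m³/s = 0.00327 m³/s.

Q ≈ 0.00327 m³/s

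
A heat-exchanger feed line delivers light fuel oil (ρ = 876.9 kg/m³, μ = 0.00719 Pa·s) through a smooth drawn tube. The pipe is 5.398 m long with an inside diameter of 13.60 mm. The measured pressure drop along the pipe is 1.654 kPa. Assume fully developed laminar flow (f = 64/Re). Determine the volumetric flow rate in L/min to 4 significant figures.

Q ≈ 2.147 L/min

For laminar flow, f = 64/Re with Re = ρVD/μ, so Darcy-Weisbach reduces to ΔP = 32μLV/D². Solving for V: V = ΔP·D²/(32μL) = 1654·(0.0136)²/(32·0.00719·5.398) = 0.2463 m/s.
Check: Re = ρVD/μ = 876.9·0.2463·0.0136/0.00719 = 408.6 < 2300, so the laminar assumption holds.
Q = V·A = 0.2463·(π/4·0.0136²) = 3.578e-05 m³/s = 2.147 L/min.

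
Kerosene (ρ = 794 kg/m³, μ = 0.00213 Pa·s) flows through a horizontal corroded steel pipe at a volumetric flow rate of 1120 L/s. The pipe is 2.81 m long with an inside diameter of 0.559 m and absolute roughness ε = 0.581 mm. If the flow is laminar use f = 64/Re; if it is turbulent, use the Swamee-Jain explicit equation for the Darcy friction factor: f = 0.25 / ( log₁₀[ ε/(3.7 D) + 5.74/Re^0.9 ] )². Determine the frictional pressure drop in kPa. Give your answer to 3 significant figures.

Q = 1120 L/s = 1120/1000 = 1.12 m³/s.
Cross-sectional area A = πD²/4 = π(0.559)²/4 = 0.2454 m²; mean velocity V = Q/A = 1.12/0.2454 = 4.564 m/s.
Reynolds number Re = ρVD/μ = 794 · 4.564 · 0.559 / 0.00213 = 9.509e+05.
Re > 4000 → turbulent. Relative roughness ε/D = 0.000581/0.559 = 0.00104. Swamee-Jain: f = 0.25/(log₁₀[0.00104/3.7 + 5.74/9.509e+05^0.9])² = 0.25/(log₁₀[0.000281 + 2.39e-05])² = 0.25/(-3.516)² = 0.02022.
Darcy-Weisbach: ΔP = f(L/D)(ρV²/2) = 0.02022·(2.81/0.559)·(794·4.564²/2) = 0.02022·5.027·8268 = 840.5 Pa.
ΔP = 840.5 Pa = 0.841 kPa.

ΔP ≈ 0.841 kPa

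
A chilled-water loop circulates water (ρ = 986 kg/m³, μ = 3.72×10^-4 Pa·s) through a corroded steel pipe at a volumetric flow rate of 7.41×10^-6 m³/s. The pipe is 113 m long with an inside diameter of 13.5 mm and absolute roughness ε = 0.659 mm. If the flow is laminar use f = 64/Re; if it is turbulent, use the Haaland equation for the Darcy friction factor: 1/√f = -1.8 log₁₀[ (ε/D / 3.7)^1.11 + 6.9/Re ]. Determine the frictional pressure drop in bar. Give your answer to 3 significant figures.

ΔP ≈ 0.00382 bar

Cross-sectional area A = πD²/4 = π(0.0135)²/4 = 0.0001431 m²; mean velocity V = Q/A = 7.41e-06/0.0001431 = 0.05177 m/s.
Reynolds number Re = ρVD/μ = 986 · 0.05177 · 0.0135 / 0.000372 = 1852.
Re < 2300 → laminar flow, so f = 64/Re = 64/1852 = 0.03455 (the turbulent correlation is not needed).
Darcy-Weisbach: ΔP = f(L/D)(ρV²/2) = 0.03455·(113/0.0135)·(986·0.05177²/2) = 0.03455·8370·1.321 = 382.1 Pa.
ΔP = 382.1 Pa = 0.00382 bar.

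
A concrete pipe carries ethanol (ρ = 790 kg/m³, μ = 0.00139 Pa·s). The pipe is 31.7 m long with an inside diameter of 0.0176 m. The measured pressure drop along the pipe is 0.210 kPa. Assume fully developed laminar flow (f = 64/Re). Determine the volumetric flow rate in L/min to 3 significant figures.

Q ≈ 0.673 L/min

For laminar flow, f = 64/Re with Re = ρVD/μ, so Darcy-Weisbach reduces to ΔP = 32μLV/D². Solving for V: V = ΔP·D²/(32μL) = 210·(0.0176)²/(32·0.00139·31.7) = 0.04613 m/s.
Check: Re = ρVD/μ = 790·0.04613·0.0176/0.00139 = 461.5 < 2300, so the laminar assumption holds.
Q = V·A = 0.04613·(π/4·0.0176²) = 1.122e-05 m³/s = 0.673 L/min.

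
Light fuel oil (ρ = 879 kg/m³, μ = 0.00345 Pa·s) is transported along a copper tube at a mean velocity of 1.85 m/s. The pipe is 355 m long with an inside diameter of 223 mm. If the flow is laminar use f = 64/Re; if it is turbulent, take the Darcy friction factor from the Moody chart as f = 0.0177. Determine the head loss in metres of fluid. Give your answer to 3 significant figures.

Reynolds number Re = ρVD/μ = 879 · 1.85 · 0.223 / 0.00345 = 1.051e+05.
Re > 4000 → turbulent; use the Moody-chart value f = 0.0177.
Darcy-Weisbach: ΔP = f(L/D)(ρV²/2) = 0.0177·(355/0.223)·(879·1.85²/2) = 0.0177·1592·1504 = 4.238e+04 Pa.
Head loss h_f = ΔP/(ρg) = 4.238e+04/(879·9.81) = 4.92 m.

h_f ≈ 4.92 m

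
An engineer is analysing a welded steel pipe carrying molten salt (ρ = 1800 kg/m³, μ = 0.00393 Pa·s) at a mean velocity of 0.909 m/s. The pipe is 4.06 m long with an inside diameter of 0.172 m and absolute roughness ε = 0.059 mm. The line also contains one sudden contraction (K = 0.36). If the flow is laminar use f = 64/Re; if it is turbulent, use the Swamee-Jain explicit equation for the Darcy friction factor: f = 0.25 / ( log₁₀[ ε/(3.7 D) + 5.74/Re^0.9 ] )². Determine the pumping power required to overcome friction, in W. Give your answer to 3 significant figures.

P ≈ 13.3 W

Reynolds number Re = ρVD/μ = 1800 · 0.909 · 0.172 / 0.00393 = 7.161e+04.
Re > 4000 → turbulent. Relative roughness ε/D = 5.9e-05/0.172 = 0.000343. Swamee-Jain: f = 0.25/(log₁₀[0.000343/3.7 + 5.74/7.161e+04^0.9])² = 0.25/(log₁₀[9.27e-05 + 0.000245])² = 0.25/(-3.471)² = 0.02075.
Total minor-loss coefficient ΣK = 1·0.36 = 0.36.
ΔP = [f·L/D + ΣK]·(ρV²/2) = [0.02075·4.06/0.172 + 0.36]·(1800·0.909²/2) = [0.4897 + 0.36]·743.7 = 631.9 Pa.
Q = V·A = 0.909·0.02324 = 0.02112 m³/s.
Pumping power P = QΔP = 0.02112·631.9 = 13.35 W = 13.3 W.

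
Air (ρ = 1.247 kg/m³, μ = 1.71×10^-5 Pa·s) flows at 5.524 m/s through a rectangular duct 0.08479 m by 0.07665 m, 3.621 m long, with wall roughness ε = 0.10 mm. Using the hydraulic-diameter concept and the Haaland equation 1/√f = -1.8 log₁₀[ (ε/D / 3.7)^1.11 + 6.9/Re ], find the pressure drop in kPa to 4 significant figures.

ΔP ≈ 0.02214 kPa

Hydraulic diameter D_h = 4A/P = 4·(0.08479·0.07665)/(2·(0.08479+0.07665)) = 0.026/0.3229 = 0.08051 m.
Re = ρVD_h/μ = 1.247·5.524·0.08051/1.71e-05 = 3.243e+04.
ε/D_h = 0.0001/0.08051 = 0.00124; Haaland gives 1/√f = -1.8 log₁₀[0.000139+0.000213] = 6.216, so f = 0.02588.
ΔP = f(L/D_h)(ρV²/2) = 0.02588·3.621/0.08051·19.03 = 22.14 Pa.
ΔP = 0.02214 kPa.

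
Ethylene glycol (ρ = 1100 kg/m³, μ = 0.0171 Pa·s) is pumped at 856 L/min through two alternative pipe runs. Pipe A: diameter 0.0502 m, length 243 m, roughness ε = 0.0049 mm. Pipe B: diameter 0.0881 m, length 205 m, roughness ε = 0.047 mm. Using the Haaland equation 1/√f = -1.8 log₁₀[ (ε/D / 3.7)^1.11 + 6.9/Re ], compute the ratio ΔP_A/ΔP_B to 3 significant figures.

Pipe A: V = Q/A = 0.01427/0.001979 = 7.208 m/s; Re = 2.328e+04; ε/D = 9.76e-05; Haaland → f = 0.02496; ΔP_A = f(L/D)(ρV²/2) = 3.453e+06 Pa.
Pipe B: V = Q/A = 0.01427/0.006096 = 2.34 m/s; Re = 1.326e+04; ε/D = 0.000533; Haaland → f = 0.02939; ΔP_B = f(L/D)(ρV²/2) = 2.06e+05 Pa.
ΔP_A/ΔP_B = 3.453e+06/2.06e+05 = 16.8.

ΔP_A/ΔP_B ≈ 16.8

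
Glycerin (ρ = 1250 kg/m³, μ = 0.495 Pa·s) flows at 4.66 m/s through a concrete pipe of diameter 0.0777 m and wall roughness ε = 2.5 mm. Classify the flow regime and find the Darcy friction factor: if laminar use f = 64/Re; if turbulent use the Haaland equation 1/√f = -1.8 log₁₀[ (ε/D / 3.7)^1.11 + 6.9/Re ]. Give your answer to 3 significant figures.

f ≈ 0.0700

Re = ρVD/μ = 1250·4.66·0.0777/0.495 = 914.3.
Re < 2300 → laminar, so f = 64/Re = 0.07 (roughness is irrelevant in laminar flow).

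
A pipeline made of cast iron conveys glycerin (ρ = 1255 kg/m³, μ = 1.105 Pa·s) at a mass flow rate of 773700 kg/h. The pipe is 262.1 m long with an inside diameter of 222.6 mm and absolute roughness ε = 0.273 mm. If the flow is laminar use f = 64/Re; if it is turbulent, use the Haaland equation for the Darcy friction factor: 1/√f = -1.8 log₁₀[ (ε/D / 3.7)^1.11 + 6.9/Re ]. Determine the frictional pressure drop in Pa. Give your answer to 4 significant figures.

ṁ = 773700 kg/h = 773700/3600 = 214.9 kg/s.
A = πD²/4 = π(0.2226)²/4 = 0.03892 m²; mean velocity V = ṁ/(ρA) = 214.9/(1255 · 0.03892) = 4.4 m/s.
Reynolds number Re = ρVD/μ = 1255 · 4.4 · 0.2226 / 1.1 = 1112.
Re < 2300 → laminar flow, so f = 64/Re = 64/1112 = 0.05753 (the turbulent correlation is not needed).
Darcy-Weisbach: ΔP = f(L/D)(ρV²/2) = 0.05753·(262.1/0.2226)·(1255·4.4²/2) = 0.05753·1177·1.215e+04 = 8.23e+05 Pa.

ΔP ≈ 823000 Pa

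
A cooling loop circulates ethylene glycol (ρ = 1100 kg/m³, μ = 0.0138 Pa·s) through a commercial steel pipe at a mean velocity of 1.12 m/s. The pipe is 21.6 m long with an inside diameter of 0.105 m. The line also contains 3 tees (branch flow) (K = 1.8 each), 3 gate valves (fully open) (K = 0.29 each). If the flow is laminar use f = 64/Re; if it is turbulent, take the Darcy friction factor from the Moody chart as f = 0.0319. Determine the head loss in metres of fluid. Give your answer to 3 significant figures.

h_f ≈ 0.820 m

Reynolds number Re = ρVD/μ = 1100 · 1.12 · 0.105 / 0.0138 = 9374.
Re > 4000 → turbulent; use the Moody-chart value f = 0.0319.
Total minor-loss coefficient ΣK = 3·1.8 + 3·0.29 = 6.27.
ΔP = [f·L/D + ΣK]·(ρV²/2) = [0.0319·21.6/0.105 + 6.27]·(1100·1.12²/2) = [6.562 + 6.27]·689.9 = 8853 Pa.
Head loss h_f = ΔP/(ρg) = 8853/(1100·9.81) = 0.820 m.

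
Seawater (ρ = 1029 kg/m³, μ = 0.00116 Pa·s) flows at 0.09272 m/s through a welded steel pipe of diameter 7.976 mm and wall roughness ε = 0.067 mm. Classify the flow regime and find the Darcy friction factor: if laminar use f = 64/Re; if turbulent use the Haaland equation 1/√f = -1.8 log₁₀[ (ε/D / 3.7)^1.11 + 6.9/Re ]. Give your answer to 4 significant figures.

Re = ρVD/μ = 1029·0.09272·0.007976/0.00116 = 656.
Re < 2300 → laminar, so f = 64/Re = 0.09756 (roughness is irrelevant in laminar flow).

f ≈ 0.09756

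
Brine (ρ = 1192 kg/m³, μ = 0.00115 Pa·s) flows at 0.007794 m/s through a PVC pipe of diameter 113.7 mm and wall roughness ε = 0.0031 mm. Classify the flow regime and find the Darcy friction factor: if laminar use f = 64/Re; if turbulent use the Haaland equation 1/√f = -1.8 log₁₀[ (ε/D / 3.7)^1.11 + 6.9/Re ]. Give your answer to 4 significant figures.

Re = ρVD/μ = 1192·0.007794·0.1137/0.00115 = 918.5.
Re < 2300 → laminar, so f = 64/Re = 0.06968 (roughness is irrelevant in laminar flow).

f ≈ 0.06968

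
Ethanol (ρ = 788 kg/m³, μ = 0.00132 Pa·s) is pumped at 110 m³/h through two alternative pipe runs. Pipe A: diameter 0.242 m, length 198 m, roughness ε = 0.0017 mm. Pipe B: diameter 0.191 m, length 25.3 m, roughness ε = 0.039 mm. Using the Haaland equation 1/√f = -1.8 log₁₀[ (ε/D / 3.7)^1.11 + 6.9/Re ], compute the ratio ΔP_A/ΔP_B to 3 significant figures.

ΔP_A/ΔP_B ≈ 2.38

Pipe A: V = Q/A = 0.03056/0.046 = 0.6643 m/s; Re = 9.597e+04; ε/D = 7.02e-06; Haaland → f = 0.018; ΔP_A = f(L/D)(ρV²/2) = 2561 Pa.
Pipe B: V = Q/A = 0.03056/0.02865 = 1.066 m/s; Re = 1.216e+05; ε/D = 0.000204; Haaland → f = 0.01817; ΔP_B = f(L/D)(ρV²/2) = 1078 Pa.
ΔP_A/ΔP_B = 2561/1078 = 2.38.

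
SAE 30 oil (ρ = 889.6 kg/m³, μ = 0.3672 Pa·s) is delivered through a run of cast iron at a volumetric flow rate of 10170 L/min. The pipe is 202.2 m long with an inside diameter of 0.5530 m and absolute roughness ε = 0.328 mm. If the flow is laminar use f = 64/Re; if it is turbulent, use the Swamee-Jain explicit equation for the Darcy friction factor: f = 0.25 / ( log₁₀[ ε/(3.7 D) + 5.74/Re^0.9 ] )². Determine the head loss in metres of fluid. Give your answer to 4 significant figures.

Q = 10170 L/min = 10170/60000 = 0.1695 m³/s.
Cross-sectional area A = πD²/4 = π(0.553)²/4 = 0.2402 m²; mean velocity V = Q/A = 0.1695/0.2402 = 0.7057 m/s.
Reynolds number Re = ρVD/μ = 889.6 · 0.7057 · 0.553 / 0.367 = 945.5.
Re < 2300 → laminar flow, so f = 64/Re = 64/945.5 = 0.06769 (the turbulent correlation is not needed).
Darcy-Weisbach: ΔP = f(L/D)(ρV²/2) = 0.06769·(202.2/0.553)·(889.6·0.7057²/2) = 0.06769·365.6·221.5 = 5483 Pa.
Head loss h_f = ΔP/(ρg) = 5483/(889.6·9.81) = 0.6283 m.

h_f ≈ 0.6283 m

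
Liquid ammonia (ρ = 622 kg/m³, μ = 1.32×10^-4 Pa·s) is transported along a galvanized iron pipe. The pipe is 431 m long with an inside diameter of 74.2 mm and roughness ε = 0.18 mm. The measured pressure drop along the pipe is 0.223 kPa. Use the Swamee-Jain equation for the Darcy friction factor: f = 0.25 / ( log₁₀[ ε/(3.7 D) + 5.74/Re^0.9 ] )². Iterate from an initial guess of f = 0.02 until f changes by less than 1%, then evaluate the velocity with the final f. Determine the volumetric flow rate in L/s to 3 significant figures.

Rearranging Darcy-Weisbach: V = √(2·ΔP·D/(f·L·ρ)). With ε/D = 0.00018/0.0742 = 0.00243, iterate starting from f = 0.02:
  f = 0.02 → V = √(2·223·0.0742/(0.02·431·622)) = 0.07856 m/s; Re = ρVD/μ = 2.747e+04; f → 0.02957
  f = 0.02957 → V = 0.06462 m/s; Re = 2.259e+04; f → 0.03034
  f = 0.03034 → V = 0.06378 m/s; Re = 2.23e+04; f → 0.0304
Converged (Δf/f < 1%). With the final f = 0.0304: V = √(2·223·0.0742/(0.0304·431·622)) = 0.06372 m/s.
Q = V·A = 0.06372·(π/4·0.0742²) = 0.0002755 m³/s = 0.276 L/s.

Q ≈ 0.276 L/s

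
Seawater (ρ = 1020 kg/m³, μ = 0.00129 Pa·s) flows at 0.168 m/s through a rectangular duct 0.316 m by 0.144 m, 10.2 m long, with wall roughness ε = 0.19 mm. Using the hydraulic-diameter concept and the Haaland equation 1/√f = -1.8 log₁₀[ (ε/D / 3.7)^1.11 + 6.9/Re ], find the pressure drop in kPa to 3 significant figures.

Hydraulic diameter D_h = 4A/P = 4·(0.316·0.144)/(2·(0.316+0.144)) = 0.182/0.92 = 0.1978 m.
Re = ρVD_h/μ = 1020·0.168·0.1978/0.00129 = 2.628e+04.
ε/D_h = 0.00019/0.1978 = 0.00096; Haaland gives 1/√f = -1.8 log₁₀[0.000105+0.000263] = 6.183, so f = 0.02616.
ΔP = f(L/D_h)(ρV²/2) = 0.02616·10.2/0.1978·14.39 = 19.41 Pa.
ΔP = 0.0194 kPa.

ΔP ≈ 0.0194 kPa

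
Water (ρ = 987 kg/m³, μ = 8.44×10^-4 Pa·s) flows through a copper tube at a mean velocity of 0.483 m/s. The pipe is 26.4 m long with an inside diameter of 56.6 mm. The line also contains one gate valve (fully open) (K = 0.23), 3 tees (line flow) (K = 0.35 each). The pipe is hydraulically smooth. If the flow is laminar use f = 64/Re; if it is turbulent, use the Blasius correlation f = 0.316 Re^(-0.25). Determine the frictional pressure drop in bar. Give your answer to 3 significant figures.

Reynolds number Re = ρVD/μ = 987 · 0.483 · 0.0566 / 0.000844 = 3.197e+04.
Re > 4000 → turbulent. Smooth-pipe (Blasius): f = 0.316 Re^(-0.25) = 0.316/(3.197e+04)^0.25 = 0.02363.
Total minor-loss coefficient ΣK = 1·0.23 + 3·0.35 = 1.28.
ΔP = [f·L/D + ΣK]·(ρV²/2) = [0.02363·26.4/0.0566 + 1.28]·(987·0.483²/2) = [11.02 + 1.28]·115.1 = 1416 Pa.
ΔP = 1416 Pa = 0.0142 bar.

ΔP ≈ 0.0142 bar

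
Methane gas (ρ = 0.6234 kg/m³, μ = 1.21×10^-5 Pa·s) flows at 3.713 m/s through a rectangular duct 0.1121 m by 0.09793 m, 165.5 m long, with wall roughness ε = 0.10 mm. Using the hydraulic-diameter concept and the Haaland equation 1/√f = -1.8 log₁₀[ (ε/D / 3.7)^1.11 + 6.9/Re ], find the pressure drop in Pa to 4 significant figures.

Hydraulic diameter D_h = 4A/P = 4·(0.1121·0.09793)/(2·(0.1121+0.09793)) = 0.04391/0.4201 = 0.1045 m.
Re = ρVD_h/μ = 0.6234·3.713·0.1045/1.21e-05 = 2e+04.
ε/D_h = 0.0001/0.1045 = 0.000957; Haaland gives 1/√f = -1.8 log₁₀[0.000104+0.000345] = 6.026, so f = 0.02754.
ΔP = f(L/D_h)(ρV²/2) = 0.02754·165.5/0.1045·4.297 = 187.4 Pa.

ΔP ≈ 187.4 Pa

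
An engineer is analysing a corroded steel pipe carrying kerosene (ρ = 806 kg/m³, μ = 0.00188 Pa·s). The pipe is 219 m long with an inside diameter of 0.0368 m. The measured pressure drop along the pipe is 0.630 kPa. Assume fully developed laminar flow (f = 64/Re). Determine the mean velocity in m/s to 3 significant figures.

V ≈ 0.0648 m/s

For laminar flow, f = 64/Re with Re = ρVD/μ, so Darcy-Weisbach reduces to ΔP = 32μLV/D². Solving for V: V = ΔP·D²/(32μL) = 630·(0.0368)²/(32·0.00188·219) = 0.06476 m/s.
Check: Re = ρVD/μ = 806·0.06476·0.0368/0.00188 = 1022 < 2300, so the laminar assumption holds.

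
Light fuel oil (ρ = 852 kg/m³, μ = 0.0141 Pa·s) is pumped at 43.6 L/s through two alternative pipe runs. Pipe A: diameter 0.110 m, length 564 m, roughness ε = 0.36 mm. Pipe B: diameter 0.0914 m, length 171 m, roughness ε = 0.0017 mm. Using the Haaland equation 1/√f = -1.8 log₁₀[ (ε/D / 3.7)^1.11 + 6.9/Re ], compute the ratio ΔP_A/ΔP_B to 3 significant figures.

Pipe A: V = Q/A = 0.0436/0.009503 = 4.588 m/s; Re = 3.049e+04; ε/D = 0.00327; Haaland → f = 0.03019; ΔP_A = f(L/D)(ρV²/2) = 1.388e+06 Pa.
Pipe B: V = Q/A = 0.0436/0.006561 = 6.645 m/s; Re = 3.67e+04; ε/D = 1.86e-05; Haaland → f = 0.02227; ΔP_B = f(L/D)(ρV²/2) = 7.838e+05 Pa.
ΔP_A/ΔP_B = 1.388e+06/7.838e+05 = 1.77.

ΔP_A/ΔP_B ≈ 1.77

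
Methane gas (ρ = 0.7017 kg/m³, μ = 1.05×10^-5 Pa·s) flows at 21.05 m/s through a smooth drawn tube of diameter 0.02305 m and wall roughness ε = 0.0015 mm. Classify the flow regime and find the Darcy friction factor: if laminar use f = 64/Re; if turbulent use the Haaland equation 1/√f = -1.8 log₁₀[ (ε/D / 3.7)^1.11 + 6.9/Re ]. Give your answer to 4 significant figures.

f ≈ 0.02302

Re = ρVD/μ = 0.7017·21.05·0.02305/1.05e-05 = 3.243e+04.
Re > 4000 → turbulent. ε/D = 1.5e-06/0.02305 = 6.51e-05; Haaland: 1/√f = -1.8 log₁₀[5.27e-06 + 0.000213] = 6.591, so f = 0.02302.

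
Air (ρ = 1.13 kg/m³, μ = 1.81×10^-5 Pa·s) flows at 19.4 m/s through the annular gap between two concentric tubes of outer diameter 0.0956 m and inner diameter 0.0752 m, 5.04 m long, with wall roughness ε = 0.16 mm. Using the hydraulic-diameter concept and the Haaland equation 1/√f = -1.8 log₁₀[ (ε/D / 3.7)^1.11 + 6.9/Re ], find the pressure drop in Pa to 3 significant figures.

ΔP ≈ 1970 Pa

Hydraulic diameter D_h = 4A/P = D_o - D_i = 0.0956 - 0.0752 = 0.0204 m.
Re = ρVD_h/μ = 1.13·19.4·0.0204/1.81e-05 = 2.471e+04.
ε/D_h = 0.00016/0.0204 = 0.00784; Haaland gives 1/√f = -1.8 log₁₀[0.00108+0.000279] = 5.162, so f = 0.03753.
ΔP = f(L/D_h)(ρV²/2) = 0.03753·5.04/0.0204·212.6 = 1972 Pa.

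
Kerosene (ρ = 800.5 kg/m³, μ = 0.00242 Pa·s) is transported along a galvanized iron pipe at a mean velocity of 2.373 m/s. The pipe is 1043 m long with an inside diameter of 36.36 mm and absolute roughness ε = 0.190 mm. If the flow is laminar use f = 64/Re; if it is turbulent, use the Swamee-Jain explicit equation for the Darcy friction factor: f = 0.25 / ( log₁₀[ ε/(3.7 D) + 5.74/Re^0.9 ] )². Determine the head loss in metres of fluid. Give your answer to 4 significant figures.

Reynolds number Re = ρVD/μ = 800.5 · 2.373 · 0.03636 / 0.00242 = 2.854e+04.
Re > 4000 → turbulent. Relative roughness ε/D = 0.00019/0.03636 = 0.00523. Swamee-Jain: f = 0.25/(log₁₀[0.00523/3.7 + 5.74/2.854e+04^0.9])² = 0.25/(log₁₀[0.00141 + 0.000561])² = 0.25/(-2.705)² = 0.03417.
Darcy-Weisbach: ΔP = f(L/D)(ρV²/2) = 0.03417·(1043/0.03636)·(800.5·2.373²/2) = 0.03417·2.869e+04·2254 = 2.209e+06 Pa.
Head loss h_f = ΔP/(ρg) = 2.209e+06/(800.5·9.81) = 281.3 m.

h_f ≈ 281.3 m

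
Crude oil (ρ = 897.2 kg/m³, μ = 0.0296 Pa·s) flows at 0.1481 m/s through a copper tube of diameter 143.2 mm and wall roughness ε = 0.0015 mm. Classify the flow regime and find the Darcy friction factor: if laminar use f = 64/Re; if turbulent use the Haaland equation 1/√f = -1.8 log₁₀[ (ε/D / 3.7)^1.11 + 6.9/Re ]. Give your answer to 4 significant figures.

Re = ρVD/μ = 897.2·0.1481·0.1432/0.0296 = 642.8.
Re < 2300 → laminar, so f = 64/Re = 0.09956 (roughness is irrelevant in laminar flow).

f ≈ 0.09956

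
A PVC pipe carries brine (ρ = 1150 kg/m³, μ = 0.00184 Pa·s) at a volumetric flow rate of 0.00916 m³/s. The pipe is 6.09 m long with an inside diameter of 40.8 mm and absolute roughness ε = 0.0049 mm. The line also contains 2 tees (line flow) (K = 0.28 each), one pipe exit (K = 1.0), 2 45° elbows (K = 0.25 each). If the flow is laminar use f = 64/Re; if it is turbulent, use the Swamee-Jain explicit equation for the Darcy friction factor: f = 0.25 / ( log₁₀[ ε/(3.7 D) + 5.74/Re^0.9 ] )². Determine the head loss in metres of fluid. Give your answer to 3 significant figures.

Cross-sectional area A = πD²/4 = π(0.0408)²/4 = 0.001307 m²; mean velocity V = Q/A = 0.00916/0.001307 = 7.006 m/s.
Reynolds number Re = ρVD/μ = 1150 · 7.006 · 0.0408 / 0.00184 = 1.787e+05.
Re > 4000 → turbulent. Relative roughness ε/D = 4.9e-06/0.0408 = 0.00012. Swamee-Jain: f = 0.25/(log₁₀[0.00012/3.7 + 5.74/1.787e+05^0.9])² = 0.25/(log₁₀[3.25e-05 + 0.000108])² = 0.25/(-3.853)² = 0.01684.
Total minor-loss coefficient ΣK = 2·0.28 + 1·1 + 2·0.25 = 2.06.
ΔP = [f·L/D + ΣK]·(ρV²/2) = [0.01684·6.09/0.0408 + 2.06]·(1150·7.006²/2) = [2.513 + 2.06]·2.823e+04 = 1.291e+05 Pa.
Head loss h_f = ΔP/(ρg) = 1.291e+05/(1150·9.81) = 11.4 m.

h_f ≈ 11.4 m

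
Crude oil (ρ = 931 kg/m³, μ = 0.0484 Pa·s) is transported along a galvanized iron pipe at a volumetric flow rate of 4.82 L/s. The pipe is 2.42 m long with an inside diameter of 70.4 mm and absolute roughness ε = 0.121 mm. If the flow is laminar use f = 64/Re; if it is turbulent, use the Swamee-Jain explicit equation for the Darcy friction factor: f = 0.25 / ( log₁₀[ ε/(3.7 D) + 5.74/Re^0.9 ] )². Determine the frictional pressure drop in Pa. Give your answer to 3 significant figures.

ΔP ≈ 936 Pa

Q = 4.82 L/s = 4.82/1000 = 0.00482 m³/s.
Cross-sectional area A = πD²/4 = π(0.0704)²/4 = 0.003893 m²; mean velocity V = Q/A = 0.00482/0.003893 = 1.238 m/s.
Reynolds number Re = ρVD/μ = 931 · 1.238 · 0.0704 / 0.0484 = 1677.
Re < 2300 → laminar flow, so f = 64/Re = 64/1677 = 0.03817 (the turbulent correlation is not needed).
Darcy-Weisbach: ΔP = f(L/D)(ρV²/2) = 0.03817·(2.42/0.0704)·(931·1.238²/2) = 0.03817·34.38·713.7 = 936.4 Pa.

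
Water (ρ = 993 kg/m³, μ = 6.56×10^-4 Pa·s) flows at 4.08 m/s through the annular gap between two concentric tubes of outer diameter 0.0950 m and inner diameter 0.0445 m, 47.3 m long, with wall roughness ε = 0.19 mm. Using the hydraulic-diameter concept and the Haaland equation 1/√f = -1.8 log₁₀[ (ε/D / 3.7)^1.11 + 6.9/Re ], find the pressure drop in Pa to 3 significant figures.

Hydraulic diameter D_h = 4A/P = D_o - D_i = 0.095 - 0.0445 = 0.0505 m.
Re = ρVD_h/μ = 993·4.08·0.0505/0.000656 = 3.119e+05.
ε/D_h = 0.00019/0.0505 = 0.00376; Haaland gives 1/√f = -1.8 log₁₀[0.000476+2.21e-05] = 5.944, so f = 0.0283.
ΔP = f(L/D_h)(ρV²/2) = 0.0283·47.3/0.0505·8265 = 2.191e+05 Pa.

ΔP ≈ 219000 Pa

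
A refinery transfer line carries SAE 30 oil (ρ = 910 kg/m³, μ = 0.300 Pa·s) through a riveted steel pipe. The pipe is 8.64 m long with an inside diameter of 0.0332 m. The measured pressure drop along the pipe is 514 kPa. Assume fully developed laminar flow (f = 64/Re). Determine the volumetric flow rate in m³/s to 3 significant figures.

For laminar flow, f = 64/Re with Re = ρVD/μ, so Darcy-Weisbach reduces to ΔP = 32μLV/D². Solving for V: V = ΔP·D²/(32μL) = 5.14e+05·(0.0332)²/(32·0.3·8.64) = 6.831 m/s.
Check: Re = ρVD/μ = 910·6.831·0.0332/0.3 = 687.9 < 2300, so the laminar assumption holds.
Q = V·A = 6.831·(π/4·0.0332²) = 0.005913 m³/s = 0.00591 m³/s.

Q ≈ 0.00591 m³/s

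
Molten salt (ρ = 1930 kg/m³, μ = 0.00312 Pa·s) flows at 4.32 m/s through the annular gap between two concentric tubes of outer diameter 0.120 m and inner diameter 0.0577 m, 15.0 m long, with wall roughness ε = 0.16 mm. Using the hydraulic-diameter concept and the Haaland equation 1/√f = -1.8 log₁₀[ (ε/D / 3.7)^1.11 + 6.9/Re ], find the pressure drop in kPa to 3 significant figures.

Hydraulic diameter D_h = 4A/P = D_o - D_i = 0.12 - 0.0577 = 0.0623 m.
Re = ρVD_h/μ = 1930·4.32·0.0623/0.00312 = 1.665e+05.
ε/D_h = 0.00016/0.0623 = 0.00257; Haaland gives 1/√f = -1.8 log₁₀[0.000312+4.14e-05] = 6.213, so f = 0.0259.
ΔP = f(L/D_h)(ρV²/2) = 0.0259·15/0.0623·1.801e+04 = 1.123e+05 Pa.
ΔP = 112 kPa.

ΔP ≈ 112 kPa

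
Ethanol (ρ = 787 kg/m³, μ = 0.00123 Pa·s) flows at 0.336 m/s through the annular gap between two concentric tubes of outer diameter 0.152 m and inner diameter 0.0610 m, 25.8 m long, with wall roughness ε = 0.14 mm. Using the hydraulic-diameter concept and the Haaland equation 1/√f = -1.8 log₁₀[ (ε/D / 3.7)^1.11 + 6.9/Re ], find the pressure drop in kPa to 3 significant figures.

Hydraulic diameter D_h = 4A/P = D_o - D_i = 0.152 - 0.061 = 0.091 m.
Re = ρVD_h/μ = 787·0.336·0.091/0.00123 = 1.956e+04.
ε/D_h = 0.00014/0.091 = 0.00154; Haaland gives 1/√f = -1.8 log₁₀[0.000177+0.000353] = 5.897, so f = 0.02875.
ΔP = f(L/D_h)(ρV²/2) = 0.02875·25.8/0.091·44.42 = 362.1 Pa.
ΔP = 0.362 kPa.

ΔP ≈ 0.362 kPa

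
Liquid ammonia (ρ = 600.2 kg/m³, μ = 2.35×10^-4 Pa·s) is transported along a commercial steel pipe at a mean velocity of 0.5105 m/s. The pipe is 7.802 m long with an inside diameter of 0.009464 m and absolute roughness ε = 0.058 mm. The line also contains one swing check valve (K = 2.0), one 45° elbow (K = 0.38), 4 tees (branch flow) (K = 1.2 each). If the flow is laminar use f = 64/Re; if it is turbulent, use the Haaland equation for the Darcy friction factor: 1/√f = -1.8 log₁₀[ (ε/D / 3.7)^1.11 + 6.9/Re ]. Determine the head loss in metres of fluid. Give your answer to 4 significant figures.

Reynolds number Re = ρVD/μ = 600.2 · 0.5105 · 0.009464 / 0.000235 = 1.234e+04.
Re > 4000 → turbulent. Relative roughness ε/D = 5.8e-05/0.009464 = 0.00613. Haaland: 1/√f = -1.8 log₁₀[(0.00613/3.7)^1.11 + 6.9/1.234e+04] = -1.8 log₁₀[0.000819 + 0.000559] = 5.149, so f = 0.03771.
Total minor-loss coefficient ΣK = 1·2 + 1·0.38 + 4·1.2 = 7.18.
ΔP = [f·L/D + ΣK]·(ρV²/2) = [0.03771·7.802/0.009464 + 7.18]·(600.2·0.5105²/2) = [31.09 + 7.18]·78.21 = 2993 Pa.
Head loss h_f = ΔP/(ρg) = 2993/(600.2·9.81) = 0.5084 m.

h_f ≈ 0.5084 m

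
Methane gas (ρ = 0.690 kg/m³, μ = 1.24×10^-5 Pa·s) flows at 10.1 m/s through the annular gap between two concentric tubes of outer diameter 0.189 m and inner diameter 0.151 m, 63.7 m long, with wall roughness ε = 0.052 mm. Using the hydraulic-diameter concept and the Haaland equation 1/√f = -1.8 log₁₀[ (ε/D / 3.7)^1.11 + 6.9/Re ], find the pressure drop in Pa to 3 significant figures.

Hydraulic diameter D_h = 4A/P = D_o - D_i = 0.189 - 0.151 = 0.038 m.
Re = ρVD_h/μ = 0.69·10.1·0.038/1.24e-05 = 2.136e+04.
ε/D_h = 5.2e-05/0.038 = 0.00137; Haaland gives 1/√f = -1.8 log₁₀[0.000155+0.000323] = 5.977, so f = 0.02799.
ΔP = f(L/D_h)(ρV²/2) = 0.02799·63.7/0.038·35.19 = 1652 Pa.

ΔP ≈ 1650 Pa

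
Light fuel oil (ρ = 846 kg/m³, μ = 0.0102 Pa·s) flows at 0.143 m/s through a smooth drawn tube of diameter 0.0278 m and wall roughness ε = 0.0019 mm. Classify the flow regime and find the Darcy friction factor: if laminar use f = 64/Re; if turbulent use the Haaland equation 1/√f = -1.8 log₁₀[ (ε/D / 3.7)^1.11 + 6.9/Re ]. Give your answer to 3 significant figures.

f ≈ 0.194

Re = ρVD/μ = 846·0.143·0.0278/0.0102 = 329.7.
Re < 2300 → laminar, so f = 64/Re = 0.1941 (roughness is irrelevant in laminar flow).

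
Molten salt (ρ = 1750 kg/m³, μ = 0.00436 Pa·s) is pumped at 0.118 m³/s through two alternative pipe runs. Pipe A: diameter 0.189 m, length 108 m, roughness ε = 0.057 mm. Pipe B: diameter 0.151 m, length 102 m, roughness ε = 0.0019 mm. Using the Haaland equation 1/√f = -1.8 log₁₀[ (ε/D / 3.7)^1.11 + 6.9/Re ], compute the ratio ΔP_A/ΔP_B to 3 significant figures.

Pipe A: V = Q/A = 0.118/0.02806 = 4.206 m/s; Re = 3.191e+05; ε/D = 0.000302; Haaland → f = 0.01672; ΔP_A = f(L/D)(ρV²/2) = 1.479e+05 Pa.
Pipe B: V = Q/A = 0.118/0.01791 = 6.589 m/s; Re = 3.994e+05; ε/D = 1.26e-05; Haaland → f = 0.01373; ΔP_B = f(L/D)(ρV²/2) = 3.523e+05 Pa.
ΔP_A/ΔP_B = 1.479e+05/3.523e+05 = 0.420.

ΔP_A/ΔP_B ≈ 0.420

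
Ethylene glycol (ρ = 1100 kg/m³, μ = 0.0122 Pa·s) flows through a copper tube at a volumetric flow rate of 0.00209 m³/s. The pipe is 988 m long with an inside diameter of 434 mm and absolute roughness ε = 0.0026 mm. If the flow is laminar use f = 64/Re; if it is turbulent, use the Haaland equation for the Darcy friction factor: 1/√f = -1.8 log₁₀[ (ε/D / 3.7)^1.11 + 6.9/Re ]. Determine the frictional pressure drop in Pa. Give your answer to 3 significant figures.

ΔP ≈ 28.9 Pa

Cross-sectional area A = πD²/4 = π(0.434)²/4 = 0.1479 m²; mean velocity V = Q/A = 0.00209/0.1479 = 0.01413 m/s.
Reynolds number Re = ρVD/μ = 1100 · 0.01413 · 0.434 / 0.0122 = 552.8.
Re < 2300 → laminar flow, so f = 64/Re = 64/552.8 = 0.1158 (the turbulent correlation is not needed).
Darcy-Weisbach: ΔP = f(L/D)(ρV²/2) = 0.1158·(988/0.434)·(1100·0.01413²/2) = 0.1158·2276·0.1098 = 28.93 Pa.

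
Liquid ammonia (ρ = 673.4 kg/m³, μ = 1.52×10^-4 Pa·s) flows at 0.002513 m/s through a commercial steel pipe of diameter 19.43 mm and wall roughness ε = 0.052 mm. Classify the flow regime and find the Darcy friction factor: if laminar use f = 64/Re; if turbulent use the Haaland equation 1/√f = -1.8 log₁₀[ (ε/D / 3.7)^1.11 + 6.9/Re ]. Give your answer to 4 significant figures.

Re = ρVD/μ = 673.4·0.002513·0.01943/0.000152 = 216.3.
Re < 2300 → laminar, so f = 64/Re = 0.2959 (roughness is irrelevant in laminar flow).

f ≈ 0.2959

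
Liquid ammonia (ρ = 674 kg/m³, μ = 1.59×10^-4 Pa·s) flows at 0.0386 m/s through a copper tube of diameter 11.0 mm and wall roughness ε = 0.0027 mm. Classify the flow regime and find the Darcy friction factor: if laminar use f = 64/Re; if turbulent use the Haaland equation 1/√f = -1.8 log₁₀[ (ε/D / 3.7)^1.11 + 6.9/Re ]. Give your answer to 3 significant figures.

Re = ρVD/μ = 674·0.0386·0.011/0.000159 = 1800.
Re < 2300 → laminar, so f = 64/Re = 0.03556 (roughness is irrelevant in laminar flow).

f ≈ 0.0356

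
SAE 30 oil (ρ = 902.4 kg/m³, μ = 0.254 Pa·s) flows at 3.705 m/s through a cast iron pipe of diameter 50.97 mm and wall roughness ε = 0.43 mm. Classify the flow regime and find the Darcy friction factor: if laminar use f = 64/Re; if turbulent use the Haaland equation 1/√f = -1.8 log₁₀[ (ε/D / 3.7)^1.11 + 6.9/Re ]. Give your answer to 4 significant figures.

Re = ρVD/μ = 902.4·3.705·0.05097/0.254 = 670.9.
Re < 2300 → laminar, so f = 64/Re = 0.09539 (roughness is irrelevant in laminar flow).

f ≈ 0.09539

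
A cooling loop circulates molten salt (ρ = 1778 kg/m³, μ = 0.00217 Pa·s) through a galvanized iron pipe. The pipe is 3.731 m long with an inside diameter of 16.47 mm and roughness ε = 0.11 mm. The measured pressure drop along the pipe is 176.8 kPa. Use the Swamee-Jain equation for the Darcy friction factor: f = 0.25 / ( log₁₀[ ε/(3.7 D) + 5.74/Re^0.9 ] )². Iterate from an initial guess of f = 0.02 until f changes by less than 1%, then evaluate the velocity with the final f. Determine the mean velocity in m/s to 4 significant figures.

V ≈ 5.033 m/s

Rearranging Darcy-Weisbach: V = √(2·ΔP·D/(f·L·ρ)). With ε/D = 0.00011/0.01647 = 0.00668, iterate starting from f = 0.02:
  f = 0.02 → V = √(2·1.768e+05·0.01647/(0.02·3.731·1778)) = 6.625 m/s; Re = ρVD/μ = 8.941e+04; f → 0.03435
  f = 0.03435 → V = 5.055 m/s; Re = 6.822e+04; f → 0.03465
Converged (Δf/f < 1%). With the final f = 0.03465: V = √(2·1.768e+05·0.01647/(0.03465·3.731·1778)) = 5.033 m/s.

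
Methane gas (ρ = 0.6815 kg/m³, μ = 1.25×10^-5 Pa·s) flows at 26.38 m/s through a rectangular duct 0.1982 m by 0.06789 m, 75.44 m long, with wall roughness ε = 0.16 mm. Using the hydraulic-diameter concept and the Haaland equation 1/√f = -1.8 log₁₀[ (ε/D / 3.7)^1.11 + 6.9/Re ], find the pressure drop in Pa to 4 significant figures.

Hydraulic diameter D_h = 4A/P = 4·(0.1982·0.06789)/(2·(0.1982+0.06789)) = 0.05382/0.5322 = 0.1011 m.
Re = ρVD_h/μ = 0.6815·26.38·0.1011/1.25e-05 = 1.455e+05.
ε/D_h = 0.00016/0.1011 = 0.00158; Haaland gives 1/√f = -1.8 log₁₀[0.000182+4.74e-05] = 6.55, so f = 0.02331.
ΔP = f(L/D_h)(ρV²/2) = 0.02331·75.44/0.1011·237.1 = 4122 Pa.

ΔP ≈ 4122 Pa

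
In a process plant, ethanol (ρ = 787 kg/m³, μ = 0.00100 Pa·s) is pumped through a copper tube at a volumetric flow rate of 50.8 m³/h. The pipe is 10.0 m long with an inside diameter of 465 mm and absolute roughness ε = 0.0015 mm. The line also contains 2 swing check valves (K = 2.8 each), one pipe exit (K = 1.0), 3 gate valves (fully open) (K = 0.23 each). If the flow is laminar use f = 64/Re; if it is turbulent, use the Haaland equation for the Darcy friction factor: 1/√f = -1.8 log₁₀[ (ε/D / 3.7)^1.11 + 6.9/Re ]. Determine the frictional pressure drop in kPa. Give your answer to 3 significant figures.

ΔP ≈ 0.0212 kPa

Q = 50.8 m³/h = 50.8/3600 = 0.01411 m³/s.
Cross-sectional area A = πD²/4 = π(0.465)²/4 = 0.1698 m²; mean velocity V = Q/A = 0.01411/0.1698 = 0.08309 m/s.
Reynolds number Re = ρVD/μ = 787 · 0.08309 · 0.465 / 0.001 = 3.041e+04.
Re > 4000 → turbulent. Relative roughness ε/D = 1.5e-06/0.465 = 3.23e-06. Haaland: 1/√f = -1.8 log₁₀[(3.23e-06/3.7)^1.11 + 6.9/3.041e+04] = -1.8 log₁₀[1.88e-07 + 0.000227] = 6.559, so f = 0.02325.
Total minor-loss coefficient ΣK = 2·2.8 + 1·1 + 3·0.23 = 7.29.
ΔP = [f·L/D + ΣK]·(ρV²/2) = [0.02325·10/0.465 + 7.29]·(787·0.08309²/2) = [0.4999 + 7.29]·2.717 = 21.16 Pa.
ΔP = 21.16 Pa = 0.0212 kPa.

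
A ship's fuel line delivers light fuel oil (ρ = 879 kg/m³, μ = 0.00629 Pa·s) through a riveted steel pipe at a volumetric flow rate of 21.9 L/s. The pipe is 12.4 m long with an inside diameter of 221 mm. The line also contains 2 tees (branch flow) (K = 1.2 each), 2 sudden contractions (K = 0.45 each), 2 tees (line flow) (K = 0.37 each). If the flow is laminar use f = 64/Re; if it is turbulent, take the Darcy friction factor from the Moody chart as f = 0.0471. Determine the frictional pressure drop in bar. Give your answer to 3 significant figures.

ΔP ≈ 0.00957 bar

Q = 21.9 L/s = 21.9/1000 = 0.0219 m³/s.
Cross-sectional area A = πD²/4 = π(0.221)²/4 = 0.03836 m²; mean velocity V = Q/A = 0.0219/0.03836 = 0.5709 m/s.
Reynolds number Re = ρVD/μ = 879 · 0.5709 · 0.221 / 0.00629 = 1.763e+04.
Re > 4000 → turbulent; use the Moody-chart value f = 0.0471.
Total minor-loss coefficient ΣK = 2·1.2 + 2·0.45 + 2·0.37 = 4.04.
ΔP = [f·L/D + ΣK]·(ρV²/2) = [0.0471·12.4/0.221 + 4.04]·(879·0.5709²/2) = [2.643 + 4.04]·143.3 = 957.3 Pa.
ΔP = 957.3 Pa = 0.00957 bar.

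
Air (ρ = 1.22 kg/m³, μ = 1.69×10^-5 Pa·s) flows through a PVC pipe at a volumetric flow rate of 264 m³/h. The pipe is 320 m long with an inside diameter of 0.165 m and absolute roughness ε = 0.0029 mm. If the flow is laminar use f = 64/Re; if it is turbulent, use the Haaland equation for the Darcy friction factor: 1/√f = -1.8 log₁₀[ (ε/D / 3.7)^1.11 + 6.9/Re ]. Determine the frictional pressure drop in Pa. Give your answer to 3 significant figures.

ΔP ≈ 302 Pa

Q = 264 m³/h = 264/3600 = 0.07333 m³/s.
Cross-sectional area A = πD²/4 = π(0.165)²/4 = 0.02138 m²; mean velocity V = Q/A = 0.07333/0.02138 = 3.43 m/s.
Reynolds number Re = ρVD/μ = 1.22 · 3.43 · 0.165 / 1.69e-05 = 4.085e+04.
Re > 4000 → turbulent. Relative roughness ε/D = 2.9e-06/0.165 = 1.76e-05. Haaland: 1/√f = -1.8 log₁₀[(1.76e-05/3.7)^1.11 + 6.9/4.085e+04] = -1.8 log₁₀[1.23e-06 + 0.000169] = 6.785, so f = 0.02172.
Darcy-Weisbach: ΔP = f(L/D)(ρV²/2) = 0.02172·(320/0.165)·(1.22·3.43²/2) = 0.02172·1939·7.175 = 302.3 Pa.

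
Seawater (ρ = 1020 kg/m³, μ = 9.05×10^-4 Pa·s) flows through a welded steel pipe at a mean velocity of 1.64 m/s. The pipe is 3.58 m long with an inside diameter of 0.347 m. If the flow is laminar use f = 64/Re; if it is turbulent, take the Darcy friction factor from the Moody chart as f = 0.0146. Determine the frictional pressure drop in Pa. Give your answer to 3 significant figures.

Reynolds number Re = ρVD/μ = 1020 · 1.64 · 0.347 / 0.000905 = 6.414e+05.
Re > 4000 → turbulent; use the Moody-chart value f = 0.0146.
Darcy-Weisbach: ΔP = f(L/D)(ρV²/2) = 0.0146·(3.58/0.347)·(1020·1.64²/2) = 0.0146·10.32·1372 = 206.6 Pa.

ΔP ≈ 207 Pa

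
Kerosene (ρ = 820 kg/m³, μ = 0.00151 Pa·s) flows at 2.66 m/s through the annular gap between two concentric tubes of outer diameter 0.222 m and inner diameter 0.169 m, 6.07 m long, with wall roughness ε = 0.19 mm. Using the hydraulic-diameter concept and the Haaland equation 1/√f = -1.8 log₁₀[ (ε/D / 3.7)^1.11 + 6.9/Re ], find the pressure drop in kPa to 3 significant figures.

ΔP ≈ 9.61 kPa

Hydraulic diameter D_h = 4A/P = D_o - D_i = 0.222 - 0.169 = 0.053 m.
Re = ρVD_h/μ = 820·2.66·0.053/0.00151 = 7.656e+04.
ε/D_h = 0.00019/0.053 = 0.00358; Haaland gives 1/√f = -1.8 log₁₀[0.000452+9.01e-05] = 5.879, so f = 0.02893.
ΔP = f(L/D_h)(ρV²/2) = 0.02893·6.07/0.053·2901 = 9612 Pa.
ΔP = 9.61 kPa.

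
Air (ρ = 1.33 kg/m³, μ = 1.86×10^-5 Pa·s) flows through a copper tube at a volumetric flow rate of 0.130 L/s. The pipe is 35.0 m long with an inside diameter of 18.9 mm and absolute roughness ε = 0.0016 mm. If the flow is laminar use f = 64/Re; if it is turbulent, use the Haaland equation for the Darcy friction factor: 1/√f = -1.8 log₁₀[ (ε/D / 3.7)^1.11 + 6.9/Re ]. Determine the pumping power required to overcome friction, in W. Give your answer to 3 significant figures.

P ≈ 0.00351 W

Q = 0.130 L/s = 0.130/1000 = 0.00013 m³/s.
Cross-sectional area A = πD²/4 = π(0.0189)²/4 = 0.0002806 m²; mean velocity V = Q/A = 0.00013/0.0002806 = 0.4634 m/s.
Reynolds number Re = ρVD/μ = 1.33 · 0.4634 · 0.0189 / 1.86e-05 = 626.2.
Re < 2300 → laminar flow, so f = 64/Re = 64/626.2 = 0.1022 (the turbulent correlation is not needed).
Darcy-Weisbach: ΔP = f(L/D)(ρV²/2) = 0.1022·(35/0.0189)·(1.33·0.4634²/2) = 0.1022·1852·0.1428 = 27.02 Pa.
Pumping power P = QΔP = 0.00013·27.02 = 0.003513 W = 0.00351 W.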